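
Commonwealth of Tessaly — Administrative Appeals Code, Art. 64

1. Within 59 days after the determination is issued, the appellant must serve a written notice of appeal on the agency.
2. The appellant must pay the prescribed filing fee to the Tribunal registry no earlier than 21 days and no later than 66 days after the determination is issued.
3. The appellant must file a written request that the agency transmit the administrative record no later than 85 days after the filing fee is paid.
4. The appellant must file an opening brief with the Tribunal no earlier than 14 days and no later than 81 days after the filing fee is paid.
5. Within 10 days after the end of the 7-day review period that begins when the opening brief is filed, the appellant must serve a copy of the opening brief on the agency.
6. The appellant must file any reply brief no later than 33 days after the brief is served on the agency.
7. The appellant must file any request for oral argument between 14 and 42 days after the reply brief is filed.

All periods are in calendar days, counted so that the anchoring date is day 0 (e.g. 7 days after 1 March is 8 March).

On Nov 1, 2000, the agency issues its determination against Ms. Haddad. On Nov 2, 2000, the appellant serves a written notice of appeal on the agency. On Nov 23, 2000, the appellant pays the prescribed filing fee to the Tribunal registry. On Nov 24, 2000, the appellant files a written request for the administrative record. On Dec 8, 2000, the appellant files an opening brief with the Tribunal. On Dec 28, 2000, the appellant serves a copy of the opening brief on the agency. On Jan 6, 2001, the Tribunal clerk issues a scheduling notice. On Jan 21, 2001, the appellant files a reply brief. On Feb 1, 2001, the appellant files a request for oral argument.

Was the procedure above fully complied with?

No

Step 1: 59 days after Nov 1, 2000 (when the determination is issued) is Dec 30, 2000; completed Nov 2, 2000, before the deadline.
Step 2: the window is 21–66 days after Nov 1, 2000 (when the determination is issued), so Nov 22, 2000 through Jan 6, 2001; Nov 23, 2000 falls inside that range.
Step 3: 85 days after Nov 23, 2000 (when the filing fee is paid) is Feb 16, 2001; done Nov 24, 2000 — timely.
Step 4: the window is 14–81 days after Nov 23, 2000 (when the filing fee is paid), so Dec 7, 2000 through Feb 12, 2001; Dec 8, 2000 falls inside that range.
Step 5: 10 days after Dec 15, 2000 (end of the 7-day review period, which began when the opening brief is filed on Dec 8, 2000) is Dec 25, 2000; done Dec 28, 2000 — 3 days late.
That is the first point of non-compliance.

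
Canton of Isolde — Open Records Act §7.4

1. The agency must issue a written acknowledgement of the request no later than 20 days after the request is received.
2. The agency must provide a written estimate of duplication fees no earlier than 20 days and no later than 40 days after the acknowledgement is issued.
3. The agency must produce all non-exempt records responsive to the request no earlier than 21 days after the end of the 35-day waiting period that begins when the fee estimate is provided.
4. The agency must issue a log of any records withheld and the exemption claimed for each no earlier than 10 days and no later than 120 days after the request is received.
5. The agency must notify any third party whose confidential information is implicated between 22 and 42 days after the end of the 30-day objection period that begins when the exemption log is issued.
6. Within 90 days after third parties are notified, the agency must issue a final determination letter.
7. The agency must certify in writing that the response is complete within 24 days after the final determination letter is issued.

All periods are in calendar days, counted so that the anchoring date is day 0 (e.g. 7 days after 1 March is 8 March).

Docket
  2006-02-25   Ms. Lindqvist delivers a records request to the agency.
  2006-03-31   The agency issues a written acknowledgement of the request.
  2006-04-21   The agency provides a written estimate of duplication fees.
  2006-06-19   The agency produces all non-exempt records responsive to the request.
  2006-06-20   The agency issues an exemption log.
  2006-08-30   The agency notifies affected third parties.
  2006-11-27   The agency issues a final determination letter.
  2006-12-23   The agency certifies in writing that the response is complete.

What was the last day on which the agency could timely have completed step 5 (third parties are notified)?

2006-08-31

The exemption log is issued on 2006-06-20; the 30-day objection period therefore ends 2006-07-20, and step 5 runs from that date. The window is 22–42 days after 2006-07-20; it closes on 2006-08-31.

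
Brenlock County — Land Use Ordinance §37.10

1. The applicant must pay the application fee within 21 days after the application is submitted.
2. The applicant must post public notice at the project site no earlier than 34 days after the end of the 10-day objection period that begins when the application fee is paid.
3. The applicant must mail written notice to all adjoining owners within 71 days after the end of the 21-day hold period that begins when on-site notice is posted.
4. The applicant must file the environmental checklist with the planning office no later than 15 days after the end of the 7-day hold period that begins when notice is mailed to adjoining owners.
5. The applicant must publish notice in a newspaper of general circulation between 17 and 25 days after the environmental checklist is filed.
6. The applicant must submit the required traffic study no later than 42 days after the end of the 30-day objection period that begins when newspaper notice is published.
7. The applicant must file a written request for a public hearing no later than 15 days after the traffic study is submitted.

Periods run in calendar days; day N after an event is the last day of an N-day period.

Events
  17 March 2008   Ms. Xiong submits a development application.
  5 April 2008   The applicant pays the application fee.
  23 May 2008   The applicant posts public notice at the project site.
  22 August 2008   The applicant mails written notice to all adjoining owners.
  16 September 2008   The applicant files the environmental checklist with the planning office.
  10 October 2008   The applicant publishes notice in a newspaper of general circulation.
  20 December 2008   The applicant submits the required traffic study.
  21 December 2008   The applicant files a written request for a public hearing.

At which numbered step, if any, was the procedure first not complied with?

Step 4

Step 1: 21 days after 17 March 2008 (when the application is submitted) is 7 April 2008; done 5 April 2008 — timely.
Step 2: the earliest permitted date is 34 days after 15 April 2008 (end of the 10-day objection period, which began when the application fee is paid on 5 April 2008), i.e. 19 May 2008; done 23 May 2008 — permitted.
Step 3: 71 days after 13 June 2008 (end of the 21-day hold period, which began when on-site notice is posted on 23 May 2008) is 23 August 2008; 22 August 2008 is within that limit.
Step 4: 15 days after 29 August 2008 (end of the 7-day hold period, which began when notice is mailed to adjoining owners on 22 August 2008) is 13 September 2008; done 16 September 2008 — 3 days late.
No need to go further; step 4 was not satisfied.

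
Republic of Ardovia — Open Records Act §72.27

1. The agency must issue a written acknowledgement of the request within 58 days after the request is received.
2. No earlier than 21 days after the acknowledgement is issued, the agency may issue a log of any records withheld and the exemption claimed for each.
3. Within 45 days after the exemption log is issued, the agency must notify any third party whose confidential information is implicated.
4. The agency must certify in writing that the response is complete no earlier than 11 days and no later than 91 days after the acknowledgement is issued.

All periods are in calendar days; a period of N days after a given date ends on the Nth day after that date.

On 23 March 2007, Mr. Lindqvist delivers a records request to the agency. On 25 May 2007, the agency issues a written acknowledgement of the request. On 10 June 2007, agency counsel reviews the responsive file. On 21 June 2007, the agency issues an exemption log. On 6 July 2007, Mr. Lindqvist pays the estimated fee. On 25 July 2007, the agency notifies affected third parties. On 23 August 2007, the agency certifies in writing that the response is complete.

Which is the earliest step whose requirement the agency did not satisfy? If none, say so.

(1) due by 23 March 2007 + 58 days = 20 May 2007; 25 May 2007 misses that deadline by 5 days.
That is the first point of non-compliance.

Step 1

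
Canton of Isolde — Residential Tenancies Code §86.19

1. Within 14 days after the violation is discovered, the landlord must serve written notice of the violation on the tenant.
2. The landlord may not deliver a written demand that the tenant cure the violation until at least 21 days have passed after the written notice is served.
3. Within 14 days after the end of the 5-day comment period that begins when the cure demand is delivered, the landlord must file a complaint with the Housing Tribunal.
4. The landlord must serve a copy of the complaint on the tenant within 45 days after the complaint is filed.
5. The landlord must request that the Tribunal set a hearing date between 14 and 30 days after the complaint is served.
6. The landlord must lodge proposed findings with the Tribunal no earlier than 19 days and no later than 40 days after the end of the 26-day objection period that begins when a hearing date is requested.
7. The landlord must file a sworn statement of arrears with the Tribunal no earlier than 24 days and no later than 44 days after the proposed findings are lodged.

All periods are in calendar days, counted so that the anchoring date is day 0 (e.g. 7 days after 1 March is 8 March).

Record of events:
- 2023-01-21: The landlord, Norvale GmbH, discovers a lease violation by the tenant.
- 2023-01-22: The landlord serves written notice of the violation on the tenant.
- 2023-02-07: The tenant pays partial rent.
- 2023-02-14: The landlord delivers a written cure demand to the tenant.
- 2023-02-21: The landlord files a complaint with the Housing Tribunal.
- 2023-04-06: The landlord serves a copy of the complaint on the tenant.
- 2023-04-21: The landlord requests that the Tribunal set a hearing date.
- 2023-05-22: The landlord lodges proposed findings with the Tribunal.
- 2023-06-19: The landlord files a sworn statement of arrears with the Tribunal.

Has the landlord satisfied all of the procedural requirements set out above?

No

Step 1 — counting 14 days from 2023-01-21 (when the violation is discovered) gives a deadline of 2023-02-04; 2023-01-22 is within that limit.
Step 2 — must wait 21 days from 2023-01-22 (when the written notice is served), so not before 2023-02-12; done 2023-02-14, after the minimum wait.
Step 3 — counting 14 days from 2023-02-19 (end of the 5-day comment period, which began when the cure demand is delivered on 2023-02-14) gives a deadline of 2023-03-05; done 2023-02-21 — timely.
Step 4 — counting 45 days from 2023-02-21 (when the complaint is filed) gives a deadline of 2023-04-07; done 2023-04-06 — timely.
Step 5 — 14 and 30 days from 2023-04-06 (when the complaint is served) are 2023-04-20 and 2023-05-06 respectively; done 2023-04-21 — within the window.
Step 6 — 19 and 40 days from 2023-05-17 (end of the 26-day objection period, which began when a hearing date is requested on 2023-04-21) are 2023-06-05 and 2023-06-26 respectively; 2023-05-22 is 14 days too early.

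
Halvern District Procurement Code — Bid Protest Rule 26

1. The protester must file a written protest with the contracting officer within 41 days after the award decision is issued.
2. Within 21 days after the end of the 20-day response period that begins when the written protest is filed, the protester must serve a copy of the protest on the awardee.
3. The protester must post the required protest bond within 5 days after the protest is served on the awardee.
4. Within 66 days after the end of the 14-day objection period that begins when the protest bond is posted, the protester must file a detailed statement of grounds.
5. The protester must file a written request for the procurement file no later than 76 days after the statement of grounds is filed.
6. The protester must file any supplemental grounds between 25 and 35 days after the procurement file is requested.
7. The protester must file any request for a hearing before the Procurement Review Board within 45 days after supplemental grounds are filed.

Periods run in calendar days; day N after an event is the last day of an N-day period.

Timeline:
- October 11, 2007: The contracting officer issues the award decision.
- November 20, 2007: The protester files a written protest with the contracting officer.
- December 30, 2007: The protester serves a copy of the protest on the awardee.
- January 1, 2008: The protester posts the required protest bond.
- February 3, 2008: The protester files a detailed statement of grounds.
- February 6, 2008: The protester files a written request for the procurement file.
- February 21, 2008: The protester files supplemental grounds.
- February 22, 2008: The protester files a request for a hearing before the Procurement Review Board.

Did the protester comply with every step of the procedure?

(1) due by October 11, 2007 + 41 days = November 21, 2007; November 20, 2007 is within that limit.
(2) due by December 10, 2007 + 21 days = December 31, 2007; completed December 30, 2007, before the deadline.
(3) due by December 30, 2007 + 5 days = January 4, 2008; done January 1, 2008 — timely.
(4) due by January 15, 2008 + 66 days = March 21, 2008; completed February 3, 2008, before the deadline.
(5) due by February 3, 2008 + 76 days = April 19, 2008; completed February 6, 2008, before the deadline.
(6) the permitted window runs from February 6, 2008 + 25 = March 2, 2008 to February 6, 2008 + 35 = March 12, 2008; done February 21, 2008 — 10 days before the window opened.

No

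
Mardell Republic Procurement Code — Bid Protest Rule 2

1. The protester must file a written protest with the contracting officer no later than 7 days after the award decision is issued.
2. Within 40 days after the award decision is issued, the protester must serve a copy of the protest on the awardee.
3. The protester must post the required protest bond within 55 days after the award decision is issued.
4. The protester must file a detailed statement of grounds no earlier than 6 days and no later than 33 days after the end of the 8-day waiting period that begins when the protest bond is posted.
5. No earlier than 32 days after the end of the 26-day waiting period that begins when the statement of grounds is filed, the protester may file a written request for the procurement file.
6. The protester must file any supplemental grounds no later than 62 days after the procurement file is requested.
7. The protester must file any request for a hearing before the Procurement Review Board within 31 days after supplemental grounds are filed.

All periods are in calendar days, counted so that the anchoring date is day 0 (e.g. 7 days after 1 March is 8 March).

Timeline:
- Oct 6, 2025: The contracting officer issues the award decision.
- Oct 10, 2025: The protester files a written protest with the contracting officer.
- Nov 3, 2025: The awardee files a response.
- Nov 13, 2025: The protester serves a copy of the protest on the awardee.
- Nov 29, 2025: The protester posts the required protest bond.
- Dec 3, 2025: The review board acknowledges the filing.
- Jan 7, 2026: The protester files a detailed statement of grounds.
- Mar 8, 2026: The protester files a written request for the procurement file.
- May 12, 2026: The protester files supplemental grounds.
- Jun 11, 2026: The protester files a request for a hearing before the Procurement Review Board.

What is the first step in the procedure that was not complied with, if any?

(1) due by Oct 6, 2025 + 7 days = Oct 13, 2025; done Oct 10, 2025 — timely.
(2) due by Oct 6, 2025 + 40 days = Nov 15, 2025; completed Nov 13, 2025, before the deadline.
(3) due by Oct 6, 2025 + 55 days = Nov 30, 2025; done Nov 29, 2025 — timely.
(4) the permitted window runs from Dec 7, 2025 + 6 = Dec 13, 2025 to Dec 7, 2025 + 33 = Jan 9, 2026; done Jan 7, 2026, which is between those dates.
(5) permitted from Feb 2, 2026 + 32 days = Mar 6, 2026 onward; Mar 8, 2026 is on or after that date.
(6) due by Mar 8, 2026 + 62 days = May 9, 2026; not done until May 12, 2026, 3 days after the deadline.
The procedure was therefore not followed at step 6.

Step 6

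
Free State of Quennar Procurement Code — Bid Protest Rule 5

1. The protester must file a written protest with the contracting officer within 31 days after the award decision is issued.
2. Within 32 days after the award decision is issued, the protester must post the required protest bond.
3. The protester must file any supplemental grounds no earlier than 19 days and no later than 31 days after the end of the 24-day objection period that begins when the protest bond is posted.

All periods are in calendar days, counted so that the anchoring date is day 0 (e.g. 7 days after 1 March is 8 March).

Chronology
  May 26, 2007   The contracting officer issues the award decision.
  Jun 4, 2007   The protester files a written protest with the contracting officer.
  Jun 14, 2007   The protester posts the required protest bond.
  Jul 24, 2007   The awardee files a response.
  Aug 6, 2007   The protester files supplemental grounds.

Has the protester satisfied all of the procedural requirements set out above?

(1) due by May 26, 2007 + 31 days = Jun 26, 2007; Jun 4, 2007 is within that limit.
(2) due by May 26, 2007 + 32 days = Jun 27, 2007; done Jun 14, 2007 — timely.
(3) the permitted window runs from Jul 8, 2007 + 19 = Jul 27, 2007 to Jul 8, 2007 + 31 = Aug 8, 2007; done Aug 6, 2007 — within the window.

Yes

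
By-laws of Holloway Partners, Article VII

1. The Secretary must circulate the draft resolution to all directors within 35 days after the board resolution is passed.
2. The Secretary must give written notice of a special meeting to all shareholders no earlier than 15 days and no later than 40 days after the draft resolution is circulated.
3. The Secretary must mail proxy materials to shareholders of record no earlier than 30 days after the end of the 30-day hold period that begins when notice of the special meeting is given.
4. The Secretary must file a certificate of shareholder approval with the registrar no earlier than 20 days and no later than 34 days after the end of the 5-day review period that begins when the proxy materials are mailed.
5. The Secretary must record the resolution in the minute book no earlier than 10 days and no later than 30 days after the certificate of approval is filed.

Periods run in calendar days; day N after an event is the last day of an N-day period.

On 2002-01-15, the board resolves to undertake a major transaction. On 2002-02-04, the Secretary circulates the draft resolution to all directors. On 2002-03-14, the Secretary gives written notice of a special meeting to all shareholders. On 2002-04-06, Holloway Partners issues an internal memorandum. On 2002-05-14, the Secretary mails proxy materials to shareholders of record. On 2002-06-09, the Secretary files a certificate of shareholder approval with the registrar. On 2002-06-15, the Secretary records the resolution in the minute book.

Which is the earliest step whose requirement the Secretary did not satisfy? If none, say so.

Step 5

Step 1 — counting 35 days from 2002-01-15 (when the board resolution is passed) gives a deadline of 2002-02-19; completed 2002-02-04, before the deadline.
Step 2 — 15 and 40 days from 2002-02-04 (when the draft resolution is circulated) are 2002-02-19 and 2002-03-16 respectively; done 2002-03-14 — within the window.
Step 3 — must wait 30 days from 2002-04-13 (end of the 30-day hold period, which began when notice of the special meeting is given on 2002-03-14), so not before 2002-05-13; done 2002-05-14, after the minimum wait.
Step 4 — 20 and 34 days from 2002-05-19 (end of the 5-day review period, which began when the proxy materials are mailed on 2002-05-14) are 2002-06-08 and 2002-06-22 respectively; done 2002-06-09, which is between those dates.
Step 5 — 10 and 30 days from 2002-06-09 (when the certificate of approval is filed) are 2002-06-19 and 2002-07-09 respectively; done 2002-06-15 — 4 days before the window opened.
No need to go further; step 5 was not satisfied.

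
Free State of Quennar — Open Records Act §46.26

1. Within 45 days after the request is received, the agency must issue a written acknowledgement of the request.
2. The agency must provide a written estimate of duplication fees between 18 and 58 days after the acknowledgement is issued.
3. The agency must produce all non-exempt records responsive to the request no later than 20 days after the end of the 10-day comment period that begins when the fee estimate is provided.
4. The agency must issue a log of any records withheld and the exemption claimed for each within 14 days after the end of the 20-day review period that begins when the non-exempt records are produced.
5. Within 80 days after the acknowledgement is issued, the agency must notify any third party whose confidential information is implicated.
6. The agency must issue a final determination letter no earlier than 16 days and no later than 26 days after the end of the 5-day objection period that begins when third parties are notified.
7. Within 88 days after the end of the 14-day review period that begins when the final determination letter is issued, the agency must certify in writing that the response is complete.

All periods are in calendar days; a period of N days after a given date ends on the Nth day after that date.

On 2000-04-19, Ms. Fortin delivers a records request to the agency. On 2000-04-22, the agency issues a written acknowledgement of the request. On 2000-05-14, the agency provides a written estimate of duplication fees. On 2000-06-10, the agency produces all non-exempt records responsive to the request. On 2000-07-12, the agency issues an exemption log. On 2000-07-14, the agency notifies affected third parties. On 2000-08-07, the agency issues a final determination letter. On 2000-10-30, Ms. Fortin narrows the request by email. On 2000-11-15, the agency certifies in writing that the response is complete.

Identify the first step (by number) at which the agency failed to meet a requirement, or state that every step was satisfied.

Step 5

(1) due by 2000-04-19 + 45 days = 2000-06-03; 2000-04-22 is within that limit.
(2) the permitted window runs from 2000-04-22 + 18 = 2000-05-10 to 2000-04-22 + 58 = 2000-06-19; done 2000-05-14, which is between those dates.
(3) due by 2000-05-24 + 20 days = 2000-06-13; 2000-06-10 is within that limit.
(4) due by 2000-06-30 + 14 days = 2000-07-14; 2000-07-12 is within that limit.
(5) due by 2000-04-22 + 80 days = 2000-07-11; done 2000-07-14 — 3 days late.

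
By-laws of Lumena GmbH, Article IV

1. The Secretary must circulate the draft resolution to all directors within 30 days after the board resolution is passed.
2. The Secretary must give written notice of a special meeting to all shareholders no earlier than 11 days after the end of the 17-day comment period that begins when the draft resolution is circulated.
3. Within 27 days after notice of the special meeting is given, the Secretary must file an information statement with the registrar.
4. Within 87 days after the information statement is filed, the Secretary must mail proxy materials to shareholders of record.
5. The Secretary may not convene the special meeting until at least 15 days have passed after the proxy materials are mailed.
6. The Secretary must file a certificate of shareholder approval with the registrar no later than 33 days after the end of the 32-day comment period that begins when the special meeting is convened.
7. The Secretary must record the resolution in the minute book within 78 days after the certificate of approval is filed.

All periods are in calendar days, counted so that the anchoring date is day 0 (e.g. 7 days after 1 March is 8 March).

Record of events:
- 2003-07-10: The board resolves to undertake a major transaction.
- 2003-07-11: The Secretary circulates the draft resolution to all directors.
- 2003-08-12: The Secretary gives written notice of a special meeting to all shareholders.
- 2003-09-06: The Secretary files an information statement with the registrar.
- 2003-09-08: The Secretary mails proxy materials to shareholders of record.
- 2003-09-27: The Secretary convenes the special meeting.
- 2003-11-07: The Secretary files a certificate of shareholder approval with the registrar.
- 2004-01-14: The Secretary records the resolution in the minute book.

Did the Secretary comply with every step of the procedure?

Yes

Step 1 — counting 30 days from 2003-07-10 (when the board resolution is passed) gives a deadline of 2003-08-09; done 2003-07-11 — timely.
Step 2 — must wait 11 days from 2003-07-28 (end of the 17-day comment period, which began when the draft resolution is circulated on 2003-07-11), so not before 2003-08-08; done 2003-08-12, after the minimum wait.
Step 3 — counting 27 days from 2003-08-12 (when notice of the special meeting is given) gives a deadline of 2003-09-08; completed 2003-09-06, before the deadline.
Step 4 — counting 87 days from 2003-09-06 (when the information statement is filed) gives a deadline of 2003-12-02; done 2003-09-08 — timely.
Step 5 — must wait 15 days from 2003-09-08 (when the proxy materials are mailed), so not before 2003-09-23; done 2003-09-27, after the minimum wait.
Step 6 — counting 33 days from 2003-10-29 (end of the 32-day comment period, which began when the special meeting is convened on 2003-09-27) gives a deadline of 2003-12-01; completed 2003-11-07, before the deadline.
Step 7 — counting 78 days from 2003-11-07 (when the certificate of approval is filed) gives a deadline of 2004-01-24; done 2004-01-14 — timely.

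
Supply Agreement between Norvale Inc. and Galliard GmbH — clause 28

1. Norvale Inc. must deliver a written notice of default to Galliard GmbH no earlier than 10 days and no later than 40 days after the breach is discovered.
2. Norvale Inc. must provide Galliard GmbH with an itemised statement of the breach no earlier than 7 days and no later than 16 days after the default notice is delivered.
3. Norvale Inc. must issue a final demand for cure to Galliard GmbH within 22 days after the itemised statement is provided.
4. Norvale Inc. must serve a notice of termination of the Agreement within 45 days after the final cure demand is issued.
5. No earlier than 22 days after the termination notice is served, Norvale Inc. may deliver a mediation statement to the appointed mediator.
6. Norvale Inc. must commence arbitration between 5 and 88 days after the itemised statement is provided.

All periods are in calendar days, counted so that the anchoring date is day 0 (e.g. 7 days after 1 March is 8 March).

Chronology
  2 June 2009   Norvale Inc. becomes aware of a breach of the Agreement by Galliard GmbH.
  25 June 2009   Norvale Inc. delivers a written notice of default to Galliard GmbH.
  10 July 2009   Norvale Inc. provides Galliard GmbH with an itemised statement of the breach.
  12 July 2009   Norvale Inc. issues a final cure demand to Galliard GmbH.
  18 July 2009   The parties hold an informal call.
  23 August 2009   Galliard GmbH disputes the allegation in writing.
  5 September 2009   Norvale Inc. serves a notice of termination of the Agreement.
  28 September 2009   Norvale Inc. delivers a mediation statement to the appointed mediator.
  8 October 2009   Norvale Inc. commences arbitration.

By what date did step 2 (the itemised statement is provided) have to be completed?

Step 2 runs from 25 June 2009, when the default notice is delivered. The window is 7–16 days after 25 June 2009; it closes on 11 July 2009.

11 July 2009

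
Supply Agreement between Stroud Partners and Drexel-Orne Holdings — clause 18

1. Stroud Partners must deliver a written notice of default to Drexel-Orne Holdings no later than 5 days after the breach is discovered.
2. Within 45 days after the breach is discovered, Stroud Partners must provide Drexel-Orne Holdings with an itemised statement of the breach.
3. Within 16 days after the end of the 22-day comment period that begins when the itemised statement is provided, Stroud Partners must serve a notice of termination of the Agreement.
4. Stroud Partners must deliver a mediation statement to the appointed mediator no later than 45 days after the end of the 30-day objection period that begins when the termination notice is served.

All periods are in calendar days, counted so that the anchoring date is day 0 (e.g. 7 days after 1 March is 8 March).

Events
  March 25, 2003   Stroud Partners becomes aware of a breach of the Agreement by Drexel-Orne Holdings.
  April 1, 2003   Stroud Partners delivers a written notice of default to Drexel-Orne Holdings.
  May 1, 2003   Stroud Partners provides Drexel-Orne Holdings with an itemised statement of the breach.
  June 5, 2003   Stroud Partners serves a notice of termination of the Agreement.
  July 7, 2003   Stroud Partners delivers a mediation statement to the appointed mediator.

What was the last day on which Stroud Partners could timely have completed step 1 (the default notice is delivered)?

March 30, 2003

Step 1 runs from March 25, 2003, when the breach is discovered. 5 days after March 25, 2003 is March 30, 2003.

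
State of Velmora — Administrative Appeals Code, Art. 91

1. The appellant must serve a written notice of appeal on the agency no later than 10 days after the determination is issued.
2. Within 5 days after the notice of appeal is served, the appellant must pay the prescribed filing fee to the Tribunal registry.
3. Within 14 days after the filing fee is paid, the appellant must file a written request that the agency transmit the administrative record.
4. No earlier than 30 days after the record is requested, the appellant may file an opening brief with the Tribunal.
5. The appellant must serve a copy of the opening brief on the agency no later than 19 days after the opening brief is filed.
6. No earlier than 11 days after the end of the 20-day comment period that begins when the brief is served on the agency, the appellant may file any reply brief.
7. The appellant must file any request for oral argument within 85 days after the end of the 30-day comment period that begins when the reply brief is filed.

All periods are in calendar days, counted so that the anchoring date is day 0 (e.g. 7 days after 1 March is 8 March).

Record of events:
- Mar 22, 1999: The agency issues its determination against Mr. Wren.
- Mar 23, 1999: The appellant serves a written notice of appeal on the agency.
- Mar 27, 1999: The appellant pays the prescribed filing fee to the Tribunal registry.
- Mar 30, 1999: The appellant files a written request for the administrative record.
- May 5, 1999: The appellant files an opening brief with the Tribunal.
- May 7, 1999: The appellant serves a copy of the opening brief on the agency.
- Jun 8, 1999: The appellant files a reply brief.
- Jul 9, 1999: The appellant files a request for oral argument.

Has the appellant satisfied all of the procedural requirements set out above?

Step 1 — counting 10 days from Mar 22, 1999 (when the determination is issued) gives a deadline of Apr 1, 1999; Mar 23, 1999 is within that limit.
Step 2 — counting 5 days from Mar 23, 1999 (when the notice of appeal is served) gives a deadline of Mar 28, 1999; Mar 27, 1999 is within that limit.
Step 3 — counting 14 days from Mar 27, 1999 (when the filing fee is paid) gives a deadline of Apr 10, 1999; done Mar 30, 1999 — timely.
Step 4 — must wait 30 days from Mar 30, 1999 (when the record is requested), so not before Apr 29, 1999; done May 5, 1999 — permitted.
Step 5 — counting 19 days from May 5, 1999 (when the opening brief is filed) gives a deadline of May 24, 1999; May 7, 1999 is within that limit.
Step 6 — must wait 11 days from May 27, 1999 (end of the 20-day comment period, which began when the brief is served on the agency on May 7, 1999), so not before Jun 7, 1999; Jun 8, 1999 is on or after that date.
Step 7 — counting 85 days from Jul 8, 1999 (end of the 30-day comment period, which began when the reply brief is filed on Jun 8, 1999) gives a deadline of Oct 1, 1999; done Jul 9, 1999 — timely.

Yes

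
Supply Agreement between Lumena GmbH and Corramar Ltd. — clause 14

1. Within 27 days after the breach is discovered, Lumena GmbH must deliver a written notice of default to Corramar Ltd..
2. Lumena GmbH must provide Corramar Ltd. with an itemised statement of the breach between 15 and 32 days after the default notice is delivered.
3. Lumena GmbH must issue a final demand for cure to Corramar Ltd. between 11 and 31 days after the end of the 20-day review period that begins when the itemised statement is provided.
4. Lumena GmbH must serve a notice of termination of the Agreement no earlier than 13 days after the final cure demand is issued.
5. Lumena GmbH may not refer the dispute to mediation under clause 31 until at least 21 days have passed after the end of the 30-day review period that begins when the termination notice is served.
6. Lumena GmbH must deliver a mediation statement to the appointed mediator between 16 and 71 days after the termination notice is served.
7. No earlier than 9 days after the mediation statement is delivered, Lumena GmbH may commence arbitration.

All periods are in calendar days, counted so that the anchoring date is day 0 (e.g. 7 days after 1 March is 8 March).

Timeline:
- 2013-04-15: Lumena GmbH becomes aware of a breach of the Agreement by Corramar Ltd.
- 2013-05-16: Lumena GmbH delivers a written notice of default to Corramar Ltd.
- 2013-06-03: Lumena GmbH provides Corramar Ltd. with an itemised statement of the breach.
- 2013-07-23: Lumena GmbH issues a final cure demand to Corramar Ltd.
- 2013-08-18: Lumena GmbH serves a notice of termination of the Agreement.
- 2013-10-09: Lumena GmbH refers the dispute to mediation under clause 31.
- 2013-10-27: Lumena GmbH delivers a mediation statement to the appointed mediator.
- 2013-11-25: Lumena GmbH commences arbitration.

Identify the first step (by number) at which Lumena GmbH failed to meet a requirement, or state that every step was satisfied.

Step 1

Step 1: 27 days after 2013-04-15 (when the breach is discovered) is 2013-05-12; 2013-05-16 misses that deadline by 4 days.
That is the first point of non-compliance.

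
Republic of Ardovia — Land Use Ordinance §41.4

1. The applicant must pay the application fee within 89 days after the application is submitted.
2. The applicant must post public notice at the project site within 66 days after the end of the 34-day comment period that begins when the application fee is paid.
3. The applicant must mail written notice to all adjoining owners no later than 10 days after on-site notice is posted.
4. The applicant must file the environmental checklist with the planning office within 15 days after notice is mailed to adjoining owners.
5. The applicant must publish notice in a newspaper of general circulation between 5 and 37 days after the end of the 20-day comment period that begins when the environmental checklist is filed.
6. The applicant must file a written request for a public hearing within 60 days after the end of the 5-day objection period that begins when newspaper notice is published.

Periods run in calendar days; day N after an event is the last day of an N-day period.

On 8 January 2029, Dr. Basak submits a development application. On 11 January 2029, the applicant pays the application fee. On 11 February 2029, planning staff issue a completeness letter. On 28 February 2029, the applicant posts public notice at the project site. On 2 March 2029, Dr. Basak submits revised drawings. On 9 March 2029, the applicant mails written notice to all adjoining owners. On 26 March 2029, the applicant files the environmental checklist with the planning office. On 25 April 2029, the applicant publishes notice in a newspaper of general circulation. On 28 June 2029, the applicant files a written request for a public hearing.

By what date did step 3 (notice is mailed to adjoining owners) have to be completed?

Step 3 runs from 28 February 2029, when on-site notice is posted. 10 days after 28 February 2029 is 10 March 2029.

10 March 2029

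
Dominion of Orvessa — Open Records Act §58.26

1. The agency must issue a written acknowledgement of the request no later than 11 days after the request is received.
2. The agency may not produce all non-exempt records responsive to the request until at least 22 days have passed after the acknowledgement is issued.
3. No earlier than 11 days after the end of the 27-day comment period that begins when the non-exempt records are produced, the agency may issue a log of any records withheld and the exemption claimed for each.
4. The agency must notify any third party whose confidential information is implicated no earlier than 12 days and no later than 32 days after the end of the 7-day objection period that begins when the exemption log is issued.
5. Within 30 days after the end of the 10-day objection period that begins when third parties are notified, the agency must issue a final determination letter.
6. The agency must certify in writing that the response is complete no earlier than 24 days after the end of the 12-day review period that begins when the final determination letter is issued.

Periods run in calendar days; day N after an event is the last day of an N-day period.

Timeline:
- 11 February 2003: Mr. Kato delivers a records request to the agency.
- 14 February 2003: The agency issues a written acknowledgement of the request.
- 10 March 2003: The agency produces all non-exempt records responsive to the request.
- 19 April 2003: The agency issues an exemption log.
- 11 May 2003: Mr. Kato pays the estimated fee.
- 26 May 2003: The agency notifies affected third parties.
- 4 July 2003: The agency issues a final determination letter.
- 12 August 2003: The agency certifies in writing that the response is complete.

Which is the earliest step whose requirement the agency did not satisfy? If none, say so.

Step 1 — counting 11 days from 11 February 2003 (when the request is received) gives a deadline of 22 February 2003; done 14 February 2003 — timely.
Step 2 — must wait 22 days from 14 February 2003 (when the acknowledgement is issued), so not before 8 March 2003; done 10 March 2003 — permitted.
Step 3 — must wait 11 days from 6 April 2003 (end of the 27-day comment period, which began when the non-exempt records are produced on 10 March 2003), so not before 17 April 2003; done 19 April 2003 — permitted.
Step 4 — 12 and 32 days from 26 April 2003 (end of the 7-day objection period, which began when the exemption log is issued on 19 April 2003) are 8 May 2003 and 28 May 2003 respectively; done 26 May 2003, which is between those dates.
Step 5 — counting 30 days from 5 June 2003 (end of the 10-day objection period, which began when third parties are notified on 26 May 2003) gives a deadline of 5 July 2003; done 4 July 2003 — timely.
Step 6 — must wait 24 days from 16 July 2003 (end of the 12-day review period, which began when the final determination letter is issued on 4 July 2003), so not before 9 August 2003; 12 August 2003 is on or after that date.

None — every step was satisfied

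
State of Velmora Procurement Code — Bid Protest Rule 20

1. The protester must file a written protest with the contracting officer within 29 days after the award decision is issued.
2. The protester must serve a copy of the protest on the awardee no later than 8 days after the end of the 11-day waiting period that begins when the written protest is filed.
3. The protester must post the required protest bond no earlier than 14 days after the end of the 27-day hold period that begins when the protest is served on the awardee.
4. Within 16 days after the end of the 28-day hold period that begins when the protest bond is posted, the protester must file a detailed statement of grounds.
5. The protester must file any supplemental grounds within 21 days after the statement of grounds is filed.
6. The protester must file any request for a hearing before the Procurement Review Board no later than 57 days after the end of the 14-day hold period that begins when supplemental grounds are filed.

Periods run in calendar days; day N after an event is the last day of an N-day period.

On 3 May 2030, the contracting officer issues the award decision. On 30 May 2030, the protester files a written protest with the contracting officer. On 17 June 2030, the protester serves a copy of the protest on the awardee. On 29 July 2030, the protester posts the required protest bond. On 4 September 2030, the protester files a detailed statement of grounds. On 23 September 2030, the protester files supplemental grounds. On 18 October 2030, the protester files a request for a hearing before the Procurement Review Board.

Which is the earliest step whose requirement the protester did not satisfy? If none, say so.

None — every step was satisfied

Step 1: 29 days after 3 May 2030 (when the award decision is issued) is 1 June 2030; 30 May 2030 is within that limit.
Step 2: 8 days after 10 June 2030 (end of the 11-day waiting period, which began when the written protest is filed on 30 May 2030) is 18 June 2030; 17 June 2030 is within that limit.
Step 3: the earliest permitted date is 14 days after 14 July 2030 (end of the 27-day hold period, which began when the protest is served on the awardee on 17 June 2030), i.e. 28 July 2030; 29 July 2030 is on or after that date.
Step 4: 16 days after 26 August 2030 (end of the 28-day hold period, which began when the protest bond is posted on 29 July 2030) is 11 September 2030; completed 4 September 2030, before the deadline.
Step 5: 21 days after 4 September 2030 (when the statement of grounds is filed) is 25 September 2030; 23 September 2030 is within that limit.
Step 6: 57 days after 7 October 2030 (end of the 14-day hold period, which began when supplemental grounds are filed on 23 September 2030) is 3 December 2030; done 18 October 2030 — timely.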